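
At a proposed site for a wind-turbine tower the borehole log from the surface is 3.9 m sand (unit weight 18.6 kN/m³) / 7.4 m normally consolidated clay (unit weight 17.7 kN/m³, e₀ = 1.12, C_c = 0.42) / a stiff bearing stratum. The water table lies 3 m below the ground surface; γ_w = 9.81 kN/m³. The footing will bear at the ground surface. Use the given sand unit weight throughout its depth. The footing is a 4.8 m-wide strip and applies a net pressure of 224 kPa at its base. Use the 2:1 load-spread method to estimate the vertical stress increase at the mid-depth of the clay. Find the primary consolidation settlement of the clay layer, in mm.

Mid-depth of clay below the ground surface: z = 3.9 + 7.4/2 = 7.6 m.
Total vertical stress at mid-clay: σ_v = 18.6×3.9 + 17.7×3.7 = 138.03 kPa.
Pore pressure: u = 9.81×(7.6 − 3) = 45.126 kPa.
Initial effective stress: σ'_0 = σ_v − u = 138.03 − 45.126 = 92.904 kPa.
Stress increase at mid-clay by the 2:1 spreading method:
Δσ = qB/(B+z) = 224×4.8/(4.8+7.6) = 86.71 kPa
Final effective stress: σ'_f = σ'_0 + Δσ = 92.904 + 86.71 = 179.61 kPa.
Normally consolidated clay, so the full stress increment lies on the virgin compression line:
S_c = C_c·H/(1+e₀)·log₁₀(σ'_f/σ'_0) = 0.42×7.4/(1+1.12)×log₁₀(179.61/92.904)
    = 1.466 × 0.2863 = 0.4197 m

S_c ≈ 420 mm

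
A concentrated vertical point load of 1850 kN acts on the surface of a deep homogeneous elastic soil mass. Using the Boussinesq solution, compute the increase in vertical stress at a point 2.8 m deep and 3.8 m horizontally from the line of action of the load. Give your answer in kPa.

Δσ_z ≈ 8.28 kPa

Boussinesq vertical stress below a point load on an elastic half-space:
Δσ_z = 3P/(2πz²) · [1 + (r/z)²]^(−5/2)
r/z = 3.8/2.8 = 1.3571; [1+(r/z)²]^(−5/2) = 0.073452.
Δσ_z = 3×1850/(2π×2.8²) × 0.073452 = 112.67 × 0.073452 = 8.276 kPa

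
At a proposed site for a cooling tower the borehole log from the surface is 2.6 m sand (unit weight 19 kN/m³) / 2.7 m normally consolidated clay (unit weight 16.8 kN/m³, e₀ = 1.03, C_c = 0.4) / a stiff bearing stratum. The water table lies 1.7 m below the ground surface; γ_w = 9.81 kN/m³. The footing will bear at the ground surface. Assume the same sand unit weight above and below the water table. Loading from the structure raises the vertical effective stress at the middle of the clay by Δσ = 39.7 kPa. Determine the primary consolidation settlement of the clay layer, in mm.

Mid-depth of clay below the ground surface: z = 2.6 + 2.7/2 = 3.95 m.
Total vertical stress at mid-clay: σ_v = 19×2.6 + 16.8×1.35 = 72.08 kPa.
Pore pressure: u = 9.81×(3.95 − 1.7) = 22.073 kPa.
Initial effective stress: σ'_0 = σ_v − u = 72.08 − 22.073 = 50.007 kPa.
Final effective stress: σ'_f = σ'_0 + Δσ = 50.007 + 39.7 = 89.707 kPa.
Normally consolidated clay, so the full stress increment lies on the virgin compression line:
S_c = C_c·H/(1+e₀)·log₁₀(σ'_f/σ'_0) = 0.4×2.7/(1+1.03)×log₁₀(89.707/50.007)
    = 0.53202 × 0.2538 = 0.135 m

S_c ≈ 135 mm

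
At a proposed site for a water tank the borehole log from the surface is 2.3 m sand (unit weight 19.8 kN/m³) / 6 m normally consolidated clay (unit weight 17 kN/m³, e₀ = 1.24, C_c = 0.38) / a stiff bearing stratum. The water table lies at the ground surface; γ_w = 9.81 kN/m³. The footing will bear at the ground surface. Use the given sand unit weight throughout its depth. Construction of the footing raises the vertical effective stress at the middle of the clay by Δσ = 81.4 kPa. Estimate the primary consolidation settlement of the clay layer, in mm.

Mid-depth of clay below the ground surface: z = 2.3 + 6/2 = 5.3 m.
Total vertical stress at mid-clay: σ_v = 19.8×2.3 + 17×3 = 96.54 kPa.
Pore pressure: u = 9.81×(5.3 − 0) = 51.993 kPa.
Initial effective stress: σ'_0 = σ_v − u = 96.54 − 51.993 = 44.547 kPa.
Final effective stress: σ'_f = σ'_0 + Δσ = 44.547 + 81.4 = 125.95 kPa.
Normally consolidated clay, so the full stress increment lies on the virgin compression line:
S_c = C_c·H/(1+e₀)·log₁₀(σ'_f/σ'_0) = 0.38×6/(1+1.24)×log₁₀(125.95/44.547)
    = 1.0179 × 0.45138 = 0.4595 m

S_c ≈ 459 mm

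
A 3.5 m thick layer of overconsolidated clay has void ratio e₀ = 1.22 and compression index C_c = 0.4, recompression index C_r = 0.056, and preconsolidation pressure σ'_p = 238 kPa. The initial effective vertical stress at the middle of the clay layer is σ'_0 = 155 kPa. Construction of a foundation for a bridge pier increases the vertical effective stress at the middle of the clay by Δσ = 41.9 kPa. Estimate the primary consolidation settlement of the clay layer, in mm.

S_c ≈ 9.17 mm

Final effective stress: σ'_f = 155 + 41.9 = 196.9 kPa.
σ'_f = 196.9 ≤ σ'_p = 238 kPa, so the clay remains overconsolidated and only the recompression index applies:
S_c = C_r·H/(1+e₀)·log₁₀(σ'_f/σ'_0) = 0.056×3.5/2.22×log₁₀(196.9/155)
    = 0.08829 × 0.10391 = 0.009174 m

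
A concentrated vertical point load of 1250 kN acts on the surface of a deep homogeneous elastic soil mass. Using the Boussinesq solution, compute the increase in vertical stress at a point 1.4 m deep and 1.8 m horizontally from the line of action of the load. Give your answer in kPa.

Δσ_z ≈ 26.6 kPa

Boussinesq vertical stress below a point load on an elastic half-space:
Δσ_z = 3P/(2πz²) · [1 + (r/z)²]^(−5/2)
r/z = 1.8/1.4 = 1.2857; [1+(r/z)²]^(−5/2) = 0.087223.
Δσ_z = 3×1250/(2π×1.4²) × 0.087223 = 304.51 × 0.087223 = 26.56 kPa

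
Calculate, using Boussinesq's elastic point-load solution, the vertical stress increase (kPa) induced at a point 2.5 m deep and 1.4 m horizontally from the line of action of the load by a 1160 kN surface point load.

Δσ_z ≈ 44.8 kPa

Boussinesq vertical stress below a point load on an elastic half-space:
Δσ_z = 3P/(2πz²) · [1 + (r/z)²]^(−5/2)
r/z = 1.4/2.5 = 0.56; [1+(r/z)²]^(−5/2) = 0.50564.
Δσ_z = 3×1160/(2π×2.5²) × 0.50564 = 88.617 × 0.50564 = 44.81 kPa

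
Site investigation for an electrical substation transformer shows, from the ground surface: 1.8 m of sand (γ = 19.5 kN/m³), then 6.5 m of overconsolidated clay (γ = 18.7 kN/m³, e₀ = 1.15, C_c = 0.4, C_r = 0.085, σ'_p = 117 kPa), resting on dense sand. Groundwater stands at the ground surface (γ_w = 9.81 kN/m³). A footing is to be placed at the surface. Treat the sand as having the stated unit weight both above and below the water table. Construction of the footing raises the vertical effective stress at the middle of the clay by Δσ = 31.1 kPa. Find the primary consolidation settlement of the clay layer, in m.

Mid-depth of clay below the ground surface: z = 1.8 + 6.5/2 = 5.05 m.
Total vertical stress at mid-clay: σ_v = 19.5×1.8 + 18.7×3.25 = 95.875 kPa.
Pore pressure: u = 9.81×(5.05 − 0) = 49.541 kPa.
Initial effective stress: σ'_0 = σ_v − u = 95.875 − 49.541 = 46.334 kPa.
Final effective stress: σ'_f = 46.334 + 31.1 = 77.434 kPa.
σ'_f = 77.434 ≤ σ'_p = 117 kPa, so the clay remains overconsolidated and only the recompression index applies:
S_c = C_r·H/(1+e₀)·log₁₀(σ'_f/σ'_0) = 0.085×6.5/2.15×log₁₀(77.434/46.334)
    = 0.25698 × 0.22303 = 0.05731 m

S_c ≈ 0.0573 m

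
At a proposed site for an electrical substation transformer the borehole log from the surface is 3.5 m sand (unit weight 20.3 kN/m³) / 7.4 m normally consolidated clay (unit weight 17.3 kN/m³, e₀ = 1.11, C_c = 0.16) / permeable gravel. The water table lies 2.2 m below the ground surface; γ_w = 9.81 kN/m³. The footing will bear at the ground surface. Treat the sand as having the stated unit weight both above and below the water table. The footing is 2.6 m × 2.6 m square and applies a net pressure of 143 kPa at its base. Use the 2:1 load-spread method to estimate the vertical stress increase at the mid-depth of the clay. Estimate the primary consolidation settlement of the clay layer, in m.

S_c ≈ 0.027 m

Mid-depth of clay below the ground surface: z = 3.5 + 7.4/2 = 7.2 m.
Total vertical stress at mid-clay: σ_v = 20.3×3.5 + 17.3×3.7 = 135.06 kPa.
Pore pressure: u = 9.81×(7.2 − 2.2) = 49.05 kPa.
Initial effective stress: σ'_0 = σ_v − u = 135.06 − 49.05 = 86.01 kPa.
Stress increase at mid-clay by the 2:1 spreading method:
Δσ = qBL/((B+z)(L+z)) = 143×2.6×2.6/((2.6+7.2)(2.6+7.2)) = 10.065 kPa
Final effective stress: σ'_f = σ'_0 + Δσ = 86.01 + 10.065 = 96.075 kPa.
Normally consolidated clay, so the full stress increment lies on the virgin compression line:
S_c = C_c·H/(1+e₀)·log₁₀(σ'_f/σ'_0) = 0.16×7.4/(1+1.11)×log₁₀(96.075/86.01)
    = 0.56114 × 0.048061 = 0.02697 m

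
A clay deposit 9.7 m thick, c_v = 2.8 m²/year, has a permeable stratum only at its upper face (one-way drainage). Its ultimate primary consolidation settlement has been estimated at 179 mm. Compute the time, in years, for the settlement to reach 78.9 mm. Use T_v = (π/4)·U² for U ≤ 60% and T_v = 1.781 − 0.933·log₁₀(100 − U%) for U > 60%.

Drainage path length: H_d = H = 9.7 m (single drainage).
U = S(t)/S_ult = 78.9/179 = 0.4408.
U ≤ 60%: T_v = (π/4)·U² = (π/4)×0.44078² = 0.15259.
t = T_v·H_d²/c_v = 0.15259×9.7²/2.8 = 5.128 years.

t ≈ 5.13 years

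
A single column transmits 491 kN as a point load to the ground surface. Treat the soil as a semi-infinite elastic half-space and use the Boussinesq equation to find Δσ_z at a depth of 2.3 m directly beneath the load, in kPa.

Boussinesq vertical stress below a point load on an elastic half-space:
Δσ_z = 3P/(2πz²) · [1 + (r/z)²]^(−5/2)
r/z = 0/2.3 = 0; [1+(r/z)²]^(−5/2) = 1.
Δσ_z = 3×491/(2π×2.3²) × 1 = 44.317 × 1 = 44.32 kPa

Δσ_z ≈ 44.3 kPa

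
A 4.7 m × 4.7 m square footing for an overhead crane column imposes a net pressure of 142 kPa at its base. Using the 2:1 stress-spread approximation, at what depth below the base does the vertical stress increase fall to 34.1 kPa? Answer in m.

2:1 spreading — at depth z the loaded area has grown by z in each plan dimension:
qB²/(B+z)² = Δσ_z ⇒ z = B(√(q/Δσ_z) − 1) = 4.7×(√(142/34.1) − 1) = 4.891 m

z ≈ 4.89 m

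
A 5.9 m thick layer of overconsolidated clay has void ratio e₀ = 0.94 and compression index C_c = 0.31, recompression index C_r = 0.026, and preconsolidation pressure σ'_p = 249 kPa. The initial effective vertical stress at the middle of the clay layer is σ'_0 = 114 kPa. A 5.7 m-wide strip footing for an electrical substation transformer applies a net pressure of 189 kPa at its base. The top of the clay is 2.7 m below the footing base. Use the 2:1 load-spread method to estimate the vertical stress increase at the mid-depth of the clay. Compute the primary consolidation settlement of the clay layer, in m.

S_c ≈ 0.0208 m

Mid-depth of clay below the footing base: z = 2.7 + 5.9/2 = 5.65 m.
Stress increase at mid-clay by the 2:1 spreading method:
Δσ = qB/(B+z) = 189×5.7/(5.7+5.65) = 94.916 kPa
Final effective stress: σ'_f = 114 + 94.916 = 208.92 kPa.
σ'_f = 208.92 ≤ σ'_p = 249 kPa, so the clay remains overconsolidated and only the recompression index applies:
S_c = C_r·H/(1+e₀)·log₁₀(σ'_f/σ'_0) = 0.026×5.9/1.94×log₁₀(208.92/114)
    = 0.079071 × 0.26308 = 0.0208 m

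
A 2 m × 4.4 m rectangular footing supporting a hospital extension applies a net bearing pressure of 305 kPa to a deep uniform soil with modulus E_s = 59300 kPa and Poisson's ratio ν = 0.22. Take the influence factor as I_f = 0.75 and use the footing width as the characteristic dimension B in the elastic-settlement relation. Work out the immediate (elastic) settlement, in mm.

Immediate (elastic) settlement: S_e = q·B·(1−ν²)/E_s · I_f.
S_e = 305 × 2 × (1 − 0.22²) / 59300 × 0.75
    = 305 × 2 × 0.9516 / 59300 × 0.75
    = 0.007342 m = 7.342 mm

S_e ≈ 7.34 mm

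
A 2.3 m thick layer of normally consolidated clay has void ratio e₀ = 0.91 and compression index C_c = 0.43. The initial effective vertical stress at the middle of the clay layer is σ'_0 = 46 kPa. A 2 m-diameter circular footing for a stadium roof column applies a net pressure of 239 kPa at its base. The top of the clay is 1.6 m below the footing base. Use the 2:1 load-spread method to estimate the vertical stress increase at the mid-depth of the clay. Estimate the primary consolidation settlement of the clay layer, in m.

S_c ≈ 0.147 m

Mid-depth of clay below the footing base: z = 1.6 + 2.3/2 = 2.75 m.
Stress increase at mid-clay by the 2:1 spreading method:
Δσ ≈ qD²/(D+z)² = 239×2²/(2+2.75)² = 42.371 kPa
Final effective stress: σ'_f = σ'_0 + Δσ = 46 + 42.371 = 88.371 kPa.
Normally consolidated clay, so the full stress increment lies on the virgin compression line:
S_c = C_c·H/(1+e₀)·log₁₀(σ'_f/σ'_0) = 0.43×2.3/(1+0.91)×log₁₀(88.371/46)
    = 0.5178 × 0.28355 = 0.1468 m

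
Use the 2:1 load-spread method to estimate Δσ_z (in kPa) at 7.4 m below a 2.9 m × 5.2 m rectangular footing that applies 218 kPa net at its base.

Δσ_z ≈ 25.3 kPa

By the 2:1 method the load spreads at 1 horizontal : 2 vertical, so at depth z the loaded area has grown by z in each plan dimension:
Δσ = qBL/((B+z)(L+z)) = 218×2.9×5.2/((2.9+7.4)(5.2+7.4)) = 25.331 kPa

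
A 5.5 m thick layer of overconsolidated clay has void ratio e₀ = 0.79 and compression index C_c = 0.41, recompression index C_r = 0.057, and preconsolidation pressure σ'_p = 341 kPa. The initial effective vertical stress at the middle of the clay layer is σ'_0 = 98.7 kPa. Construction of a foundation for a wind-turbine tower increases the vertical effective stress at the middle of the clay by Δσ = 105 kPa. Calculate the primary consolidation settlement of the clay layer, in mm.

Final effective stress: σ'_f = 98.7 + 105 = 203.7 kPa.
σ'_f = 203.7 ≤ σ'_p = 341 kPa, so the clay remains overconsolidated and only the recompression index applies:
S_c = C_r·H/(1+e₀)·log₁₀(σ'_f/σ'_0) = 0.057×5.5/1.79×log₁₀(203.7/98.7)
    = 0.17514 × 0.31467 = 0.05511 m

S_c ≈ 55.1 mm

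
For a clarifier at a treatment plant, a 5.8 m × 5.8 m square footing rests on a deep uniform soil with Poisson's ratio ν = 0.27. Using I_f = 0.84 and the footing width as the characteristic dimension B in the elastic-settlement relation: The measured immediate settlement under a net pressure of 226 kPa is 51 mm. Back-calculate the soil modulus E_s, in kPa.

S_e = q·B·(1−ν²)/E_s · I_f  ⇒  E_s = q·B·(1−ν²)·I_f / S_e.
E_s = 226 × 5.8 × 0.9271 × 0.84 / 0.051 = 20020 kPa

E_s ≈ 20000 kPa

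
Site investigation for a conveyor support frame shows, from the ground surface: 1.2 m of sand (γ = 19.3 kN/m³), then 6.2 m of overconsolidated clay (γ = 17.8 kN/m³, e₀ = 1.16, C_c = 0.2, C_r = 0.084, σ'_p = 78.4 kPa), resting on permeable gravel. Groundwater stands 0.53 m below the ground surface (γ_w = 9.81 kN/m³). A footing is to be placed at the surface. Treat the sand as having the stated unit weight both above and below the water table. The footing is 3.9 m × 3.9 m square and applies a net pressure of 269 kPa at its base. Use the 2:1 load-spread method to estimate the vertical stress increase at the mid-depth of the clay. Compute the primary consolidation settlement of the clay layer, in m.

S_c ≈ 0.133 m

Mid-depth of clay below the ground surface: z = 1.2 + 6.2/2 = 4.3 m.
Total vertical stress at mid-clay: σ_v = 19.3×1.2 + 17.8×3.1 = 78.34 kPa.
Pore pressure: u = 9.81×(4.3 − 0.53) = 36.984 kPa.
Initial effective stress: σ'_0 = σ_v − u = 78.34 − 36.984 = 41.356 kPa.
Stress increase at mid-clay by the 2:1 spreading method:
Δσ = qBL/((B+z)(L+z)) = 269×3.9×3.9/((3.9+4.3)(3.9+4.3)) = 60.849 kPa
Final effective stress: σ'_f = 41.356 + 60.849 = 102.2 kPa.
σ'_f = 102.2 > σ'_p = 78.4 kPa, so the stress path crosses the preconsolidation pressure — recompression up to σ'_p, then virgin compression beyond:
S_c = H/(1+e₀)·[C_r·log₁₀(σ'_p/σ'_0) + C_c·log₁₀(σ'_f/σ'_p)]
    = 6.2/2.16 × [0.084×log₁₀(78.4/41.356) + 0.2×log₁₀(102.2/78.4)]
    = 2.8704 × [0.023333 + 0.023027] = 0.1331 m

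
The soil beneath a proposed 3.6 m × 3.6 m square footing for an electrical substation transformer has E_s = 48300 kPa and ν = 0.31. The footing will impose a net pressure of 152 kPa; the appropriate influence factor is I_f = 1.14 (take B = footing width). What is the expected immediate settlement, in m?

S_e ≈ 0.0117 m

Immediate (elastic) settlement: S_e = q·B·(1−ν²)/E_s · I_f.
S_e = 152 × 3.6 × (1 − 0.31²) / 48300 × 1.14
    = 152 × 3.6 × 0.9039 / 48300 × 1.14
    = 0.01167 m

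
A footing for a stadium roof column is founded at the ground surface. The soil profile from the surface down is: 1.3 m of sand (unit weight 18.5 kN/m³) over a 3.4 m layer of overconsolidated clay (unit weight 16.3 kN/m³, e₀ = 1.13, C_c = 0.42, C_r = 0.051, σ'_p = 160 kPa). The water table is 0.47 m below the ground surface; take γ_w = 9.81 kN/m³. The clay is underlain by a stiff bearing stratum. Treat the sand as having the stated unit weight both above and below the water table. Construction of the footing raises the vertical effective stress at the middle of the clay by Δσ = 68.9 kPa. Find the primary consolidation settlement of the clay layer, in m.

S_c ≈ 0.0449 m

Mid-depth of clay below the ground surface: z = 1.3 + 3.4/2 = 3 m.
Total vertical stress at mid-clay: σ_v = 18.5×1.3 + 16.3×1.7 = 51.76 kPa.
Pore pressure: u = 9.81×(3 − 0.47) = 24.819 kPa.
Initial effective stress: σ'_0 = σ_v − u = 51.76 − 24.819 = 26.941 kPa.
Final effective stress: σ'_f = 26.941 + 68.9 = 95.841 kPa.
σ'_f = 95.841 ≤ σ'_p = 160 kPa, so the clay remains overconsolidated and only the recompression index applies:
S_c = C_r·H/(1+e₀)·log₁₀(σ'_f/σ'_0) = 0.051×3.4/2.13×log₁₀(95.841/26.941)
    = 0.081406 × 0.55114 = 0.04487 m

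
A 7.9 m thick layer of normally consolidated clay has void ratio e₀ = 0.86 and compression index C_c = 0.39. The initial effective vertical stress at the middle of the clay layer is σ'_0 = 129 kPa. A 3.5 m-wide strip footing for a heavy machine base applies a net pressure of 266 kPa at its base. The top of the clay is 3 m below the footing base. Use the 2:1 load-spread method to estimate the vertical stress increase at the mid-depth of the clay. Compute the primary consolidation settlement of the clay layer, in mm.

Mid-depth of clay below the footing base: z = 3 + 7.9/2 = 6.95 m.
Stress increase at mid-clay by the 2:1 spreading method:
Δσ = qB/(B+z) = 266×3.5/(3.5+6.95) = 89.091 kPa
Final effective stress: σ'_f = σ'_0 + Δσ = 129 + 89.091 = 218.09 kPa.
Normally consolidated clay, so the full stress increment lies on the virgin compression line:
S_c = C_c·H/(1+e₀)·log₁₀(σ'_f/σ'_0) = 0.39×7.9/(1+0.86)×log₁₀(218.09/129)
    = 1.6565 × 0.22805 = 0.3778 m

S_c ≈ 378 mm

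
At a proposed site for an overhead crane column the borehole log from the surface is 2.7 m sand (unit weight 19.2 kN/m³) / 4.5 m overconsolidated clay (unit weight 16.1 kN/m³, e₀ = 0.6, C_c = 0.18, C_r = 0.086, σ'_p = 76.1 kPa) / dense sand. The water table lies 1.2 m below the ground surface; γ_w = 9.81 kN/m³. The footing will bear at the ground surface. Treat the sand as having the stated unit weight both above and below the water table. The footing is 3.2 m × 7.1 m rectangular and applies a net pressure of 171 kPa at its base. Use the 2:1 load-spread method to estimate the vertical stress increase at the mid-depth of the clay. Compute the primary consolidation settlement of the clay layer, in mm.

S_c ≈ 80.4 mm

Mid-depth of clay below the ground surface: z = 2.7 + 4.5/2 = 4.95 m.
Total vertical stress at mid-clay: σ_v = 19.2×2.7 + 16.1×2.25 = 88.065 kPa.
Pore pressure: u = 9.81×(4.95 − 1.2) = 36.788 kPa.
Initial effective stress: σ'_0 = σ_v − u = 88.065 − 36.788 = 51.277 kPa.
Stress increase at mid-clay by the 2:1 spreading method:
Δσ = qBL/((B+z)(L+z)) = 171×3.2×7.1/((3.2+4.95)(7.1+4.95)) = 39.56 kPa
Final effective stress: σ'_f = 51.277 + 39.56 = 90.837 kPa.
σ'_f = 90.837 > σ'_p = 76.1 kPa, so the stress path crosses the preconsolidation pressure — recompression up to σ'_p, then virgin compression beyond:
S_c = H/(1+e₀)·[C_r·log₁₀(σ'_p/σ'_0) + C_c·log₁₀(σ'_f/σ'_p)]
    = 4.5/1.6 × [0.086×log₁₀(76.1/51.277) + 0.18×log₁₀(90.837/76.1)]
    = 2.8125 × [0.014746 + 0.013838] = 0.08039 m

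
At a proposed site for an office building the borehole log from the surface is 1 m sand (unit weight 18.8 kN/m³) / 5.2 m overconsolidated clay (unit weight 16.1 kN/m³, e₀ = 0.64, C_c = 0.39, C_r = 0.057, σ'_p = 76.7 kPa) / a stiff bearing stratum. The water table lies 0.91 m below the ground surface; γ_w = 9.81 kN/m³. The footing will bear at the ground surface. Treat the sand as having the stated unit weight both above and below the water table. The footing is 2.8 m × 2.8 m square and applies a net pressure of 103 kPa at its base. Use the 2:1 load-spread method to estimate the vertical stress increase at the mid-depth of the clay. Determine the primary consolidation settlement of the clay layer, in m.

S_c ≈ 0.0357 m

Mid-depth of clay below the ground surface: z = 1 + 5.2/2 = 3.6 m.
Total vertical stress at mid-clay: σ_v = 18.8×1 + 16.1×2.6 = 60.66 kPa.
Pore pressure: u = 9.81×(3.6 − 0.91) = 26.389 kPa.
Initial effective stress: σ'_0 = σ_v − u = 60.66 − 26.389 = 34.271 kPa.
Stress increase at mid-clay by the 2:1 spreading method:
Δσ = qBL/((B+z)(L+z)) = 103×2.8×2.8/((2.8+3.6)(2.8+3.6)) = 19.715 kPa
Final effective stress: σ'_f = 34.271 + 19.715 = 53.986 kPa.
σ'_f = 53.986 ≤ σ'_p = 76.7 kPa, so the clay remains overconsolidated and only the recompression index applies:
S_c = C_r·H/(1+e₀)·log₁₀(σ'_f/σ'_0) = 0.057×5.2/1.64×log₁₀(53.986/34.271)
    = 0.18073 × 0.19735 = 0.03567 m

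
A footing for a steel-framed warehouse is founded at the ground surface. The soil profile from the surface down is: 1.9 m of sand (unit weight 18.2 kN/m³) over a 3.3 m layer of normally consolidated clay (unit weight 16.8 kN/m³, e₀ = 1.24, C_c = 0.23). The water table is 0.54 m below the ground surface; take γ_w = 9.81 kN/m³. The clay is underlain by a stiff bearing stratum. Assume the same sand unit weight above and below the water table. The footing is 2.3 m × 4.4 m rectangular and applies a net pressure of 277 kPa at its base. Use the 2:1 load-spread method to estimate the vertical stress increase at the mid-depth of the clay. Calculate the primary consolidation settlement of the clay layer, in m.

Mid-depth of clay below the ground surface: z = 1.9 + 3.3/2 = 3.55 m.
Total vertical stress at mid-clay: σ_v = 18.2×1.9 + 16.8×1.65 = 62.3 kPa.
Pore pressure: u = 9.81×(3.55 − 0.54) = 29.528 kPa.
Initial effective stress: σ'_0 = σ_v − u = 62.3 − 29.528 = 32.772 kPa.
Stress increase at mid-clay by the 2:1 spreading method:
Δσ = qBL/((B+z)(L+z)) = 277×2.3×4.4/((2.3+3.55)(4.4+3.55)) = 60.275 kPa
Final effective stress: σ'_f = σ'_0 + Δσ = 32.772 + 60.275 = 93.047 kPa.
Normally consolidated clay, so the full stress increment lies on the virgin compression line:
S_c = C_c·H/(1+e₀)·log₁₀(σ'_f/σ'_0) = 0.23×3.3/(1+1.24)×log₁₀(93.047/32.772)
    = 0.33884 × 0.4532 = 0.1536 m

S_c ≈ 0.154 m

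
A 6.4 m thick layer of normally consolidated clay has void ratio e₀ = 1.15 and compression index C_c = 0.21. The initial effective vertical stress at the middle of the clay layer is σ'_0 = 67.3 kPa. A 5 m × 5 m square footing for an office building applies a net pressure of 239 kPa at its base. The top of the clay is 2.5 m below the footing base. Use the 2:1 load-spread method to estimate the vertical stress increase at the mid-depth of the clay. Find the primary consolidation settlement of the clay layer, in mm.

Mid-depth of clay below the footing base: z = 2.5 + 6.4/2 = 5.7 m.
Stress increase at mid-clay by the 2:1 spreading method:
Δσ = qBL/((B+z)(L+z)) = 239×5×5/((5+5.7)(5+5.7)) = 52.188 kPa
Final effective stress: σ'_f = σ'_0 + Δσ = 67.3 + 52.188 = 119.49 kPa.
Normally consolidated clay, so the full stress increment lies on the virgin compression line:
S_c = C_c·H/(1+e₀)·log₁₀(σ'_f/σ'_0) = 0.21×6.4/(1+1.15)×log₁₀(119.49/67.3)
    = 0.62512 × 0.24932 = 0.1559 m

S_c ≈ 156 mm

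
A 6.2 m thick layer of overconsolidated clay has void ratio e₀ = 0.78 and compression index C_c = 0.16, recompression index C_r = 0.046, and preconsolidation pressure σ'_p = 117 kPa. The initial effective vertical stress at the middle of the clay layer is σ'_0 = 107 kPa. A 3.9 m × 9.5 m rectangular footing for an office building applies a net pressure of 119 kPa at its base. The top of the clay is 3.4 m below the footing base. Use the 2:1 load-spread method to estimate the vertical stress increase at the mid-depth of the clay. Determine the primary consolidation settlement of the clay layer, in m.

S_c ≈ 0.0381 m

Mid-depth of clay below the footing base: z = 3.4 + 6.2/2 = 6.5 m.
Stress increase at mid-clay by the 2:1 spreading method:
Δσ = qBL/((B+z)(L+z)) = 119×3.9×9.5/((3.9+6.5)(9.5+6.5)) = 26.496 kPa
Final effective stress: σ'_f = 107 + 26.496 = 133.5 kPa.
σ'_f = 133.5 > σ'_p = 117 kPa, so the stress path crosses the preconsolidation pressure — recompression up to σ'_p, then virgin compression beyond:
S_c = H/(1+e₀)·[C_r·log₁₀(σ'_p/σ'_0) + C_c·log₁₀(σ'_f/σ'_p)]
    = 6.2/1.78 × [0.046×log₁₀(117/107) + 0.16×log₁₀(133.5/117)]
    = 3.4831 × [0.0017849 + 0.0091673] = 0.03815 m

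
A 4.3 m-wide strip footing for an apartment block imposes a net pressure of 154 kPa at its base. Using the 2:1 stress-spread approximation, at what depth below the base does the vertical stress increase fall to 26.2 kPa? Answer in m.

2:1 spreading — at depth z the loaded area has grown by z in each plan dimension:
qB/(B+z) = Δσ_z ⇒ z = qB/Δσ_z − B = 154×4.3/26.2 − 4.3 = 20.97 m

z ≈ 21 m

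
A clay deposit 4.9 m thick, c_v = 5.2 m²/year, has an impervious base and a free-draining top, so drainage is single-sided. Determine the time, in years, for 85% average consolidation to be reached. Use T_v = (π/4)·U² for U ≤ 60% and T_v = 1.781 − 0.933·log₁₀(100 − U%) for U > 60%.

t ≈ 3.16 years

Drainage path length: H_d = H = 4.9 m (single drainage).
U > 60%: T_v = 1.781 − 0.933·log₁₀(100 − 85) = 0.68371.
t = T_v·H_d²/c_v = 0.68371×4.9²/5.2 = 3.157 years.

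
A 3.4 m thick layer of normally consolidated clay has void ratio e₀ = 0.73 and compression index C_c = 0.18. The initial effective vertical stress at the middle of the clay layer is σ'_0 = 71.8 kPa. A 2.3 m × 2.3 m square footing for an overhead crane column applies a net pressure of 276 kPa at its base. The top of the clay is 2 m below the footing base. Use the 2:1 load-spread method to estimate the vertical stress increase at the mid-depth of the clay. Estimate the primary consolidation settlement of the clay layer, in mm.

Mid-depth of clay below the footing base: z = 2 + 3.4/2 = 3.7 m.
Stress increase at mid-clay by the 2:1 spreading method:
Δσ = qBL/((B+z)(L+z)) = 276×2.3×2.3/((2.3+3.7)(2.3+3.7)) = 40.557 kPa
Final effective stress: σ'_f = σ'_0 + Δσ = 71.8 + 40.557 = 112.36 kPa.
Normally consolidated clay, so the full stress increment lies on the virgin compression line:
S_c = C_c·H/(1+e₀)·log₁₀(σ'_f/σ'_0) = 0.18×3.4/(1+0.73)×log₁₀(112.36/71.8)
    = 0.35376 × 0.19449 = 0.0688 m

S_c ≈ 68.8 mm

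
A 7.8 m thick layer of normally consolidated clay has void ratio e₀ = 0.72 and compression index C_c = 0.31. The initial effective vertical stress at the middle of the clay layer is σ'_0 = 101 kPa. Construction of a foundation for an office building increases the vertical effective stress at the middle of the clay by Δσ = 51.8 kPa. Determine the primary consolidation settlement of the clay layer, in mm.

Final effective stress: σ'_f = σ'_0 + Δσ = 101 + 51.8 = 152.8 kPa.
Normally consolidated clay, so the full stress increment lies on the virgin compression line:
S_c = C_c·H/(1+e₀)·log₁₀(σ'_f/σ'_0) = 0.31×7.8/(1+0.72)×log₁₀(152.8/101)
    = 1.4058 × 0.1798 = 0.2528 m

S_c ≈ 253 mm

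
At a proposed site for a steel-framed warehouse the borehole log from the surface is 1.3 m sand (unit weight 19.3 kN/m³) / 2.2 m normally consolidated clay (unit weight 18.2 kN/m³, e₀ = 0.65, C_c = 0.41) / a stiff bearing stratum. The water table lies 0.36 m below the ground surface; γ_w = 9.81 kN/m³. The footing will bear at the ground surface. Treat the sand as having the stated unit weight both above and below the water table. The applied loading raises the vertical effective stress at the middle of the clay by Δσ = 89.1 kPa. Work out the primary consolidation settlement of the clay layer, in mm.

Mid-depth of clay below the ground surface: z = 1.3 + 2.2/2 = 2.4 m.
Total vertical stress at mid-clay: σ_v = 19.3×1.3 + 18.2×1.1 = 45.11 kPa.
Pore pressure: u = 9.81×(2.4 − 0.36) = 20.012 kPa.
Initial effective stress: σ'_0 = σ_v − u = 45.11 − 20.012 = 25.098 kPa.
Final effective stress: σ'_f = σ'_0 + Δσ = 25.098 + 89.1 = 114.2 kPa.
Normally consolidated clay, so the full stress increment lies on the virgin compression line:
S_c = C_c·H/(1+e₀)·log₁₀(σ'_f/σ'_0) = 0.41×2.2/(1+0.65)×log₁₀(114.2/25.098)
    = 0.54667 × 0.65803 = 0.3597 m

S_c ≈ 360 mm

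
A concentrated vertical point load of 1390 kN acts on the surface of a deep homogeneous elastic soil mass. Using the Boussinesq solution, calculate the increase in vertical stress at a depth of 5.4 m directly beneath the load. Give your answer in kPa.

Boussinesq vertical stress below a point load on an elastic half-space:
Δσ_z = 3P/(2πz²) · [1 + (r/z)²]^(−5/2)
r/z = 0/5.4 = 0; [1+(r/z)²]^(−5/2) = 1.
Δσ_z = 3×1390/(2π×5.4²) × 1 = 22.76 × 1 = 22.76 kPa

Δσ_z ≈ 22.8 kPa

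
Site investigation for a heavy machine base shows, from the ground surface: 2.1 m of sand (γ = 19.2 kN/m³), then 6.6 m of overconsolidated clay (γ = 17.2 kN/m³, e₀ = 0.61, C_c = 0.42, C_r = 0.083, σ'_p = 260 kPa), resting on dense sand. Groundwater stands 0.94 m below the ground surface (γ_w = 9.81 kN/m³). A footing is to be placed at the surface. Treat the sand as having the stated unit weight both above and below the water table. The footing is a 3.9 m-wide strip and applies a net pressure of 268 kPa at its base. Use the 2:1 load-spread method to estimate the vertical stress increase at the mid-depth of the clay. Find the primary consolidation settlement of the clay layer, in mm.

S_c ≈ 168 mm

Mid-depth of clay below the ground surface: z = 2.1 + 6.6/2 = 5.4 m.
Total vertical stress at mid-clay: σ_v = 19.2×2.1 + 17.2×3.3 = 97.08 kPa.
Pore pressure: u = 9.81×(5.4 − 0.94) = 43.753 kPa.
Initial effective stress: σ'_0 = σ_v − u = 97.08 − 43.753 = 53.327 kPa.
Stress increase at mid-clay by the 2:1 spreading method:
Δσ = qB/(B+z) = 268×3.9/(3.9+5.4) = 112.39 kPa
Final effective stress: σ'_f = 53.327 + 112.39 = 165.72 kPa.
σ'_f = 165.72 ≤ σ'_p = 260 kPa, so the clay remains overconsolidated and only the recompression index applies:
S_c = C_r·H/(1+e₀)·log₁₀(σ'_f/σ'_0) = 0.083×6.6/1.61×log₁₀(165.72/53.327)
    = 0.34025 × 0.49243 = 0.1675 m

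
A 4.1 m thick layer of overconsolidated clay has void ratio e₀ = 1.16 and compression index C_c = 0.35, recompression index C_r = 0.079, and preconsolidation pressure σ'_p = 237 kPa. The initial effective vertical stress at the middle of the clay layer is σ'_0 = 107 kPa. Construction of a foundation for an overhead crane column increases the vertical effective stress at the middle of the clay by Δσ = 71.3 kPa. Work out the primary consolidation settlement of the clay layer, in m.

Final effective stress: σ'_f = 107 + 71.3 = 178.3 kPa.
σ'_f = 178.3 ≤ σ'_p = 237 kPa, so the clay remains overconsolidated and only the recompression index applies:
S_c = C_r·H/(1+e₀)·log₁₀(σ'_f/σ'_0) = 0.079×4.1/2.16×log₁₀(178.3/107)
    = 0.14995 × 0.22177 = 0.03325 m

S_c ≈ 0.0333 m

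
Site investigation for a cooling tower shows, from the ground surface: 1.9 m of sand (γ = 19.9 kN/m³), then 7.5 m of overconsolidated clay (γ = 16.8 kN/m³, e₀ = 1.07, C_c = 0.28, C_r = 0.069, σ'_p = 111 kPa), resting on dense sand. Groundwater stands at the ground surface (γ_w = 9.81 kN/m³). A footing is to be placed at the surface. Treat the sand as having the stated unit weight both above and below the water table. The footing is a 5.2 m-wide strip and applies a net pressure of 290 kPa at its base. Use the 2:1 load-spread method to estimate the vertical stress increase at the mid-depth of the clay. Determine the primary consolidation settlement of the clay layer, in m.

S_c ≈ 0.321 m

Mid-depth of clay below the ground surface: z = 1.9 + 7.5/2 = 5.65 m.
Total vertical stress at mid-clay: σ_v = 19.9×1.9 + 16.8×3.75 = 100.81 kPa.
Pore pressure: u = 9.81×(5.65 − 0) = 55.427 kPa.
Initial effective stress: σ'_0 = σ_v − u = 100.81 − 55.427 = 45.383 kPa.
Stress increase at mid-clay by the 2:1 spreading method:
Δσ = qB/(B+z) = 290×5.2/(5.2+5.65) = 138.99 kPa
Final effective stress: σ'_f = 45.383 + 138.99 = 184.37 kPa.
σ'_f = 184.37 > σ'_p = 111 kPa, so the stress path crosses the preconsolidation pressure — recompression up to σ'_p, then virgin compression beyond:
S_c = H/(1+e₀)·[C_r·log₁₀(σ'_p/σ'_0) + C_c·log₁₀(σ'_f/σ'_p)]
    = 7.5/2.07 × [0.069×log₁₀(111/45.383) + 0.28×log₁₀(184.37/111)]
    = 3.6232 × [0.026802 + 0.061703] = 0.3207 m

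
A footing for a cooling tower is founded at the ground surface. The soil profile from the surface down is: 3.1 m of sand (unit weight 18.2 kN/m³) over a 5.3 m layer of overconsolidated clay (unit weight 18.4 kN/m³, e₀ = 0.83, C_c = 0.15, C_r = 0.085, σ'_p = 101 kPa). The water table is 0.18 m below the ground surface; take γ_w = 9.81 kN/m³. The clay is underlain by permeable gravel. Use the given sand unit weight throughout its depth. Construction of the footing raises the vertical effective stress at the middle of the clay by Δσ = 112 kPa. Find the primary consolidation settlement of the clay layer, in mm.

Mid-depth of clay below the ground surface: z = 3.1 + 5.3/2 = 5.75 m.
Total vertical stress at mid-clay: σ_v = 18.2×3.1 + 18.4×2.65 = 105.18 kPa.
Pore pressure: u = 9.81×(5.75 − 0.18) = 54.642 kPa.
Initial effective stress: σ'_0 = σ_v − u = 105.18 − 54.642 = 50.538 kPa.
Final effective stress: σ'_f = 50.538 + 112 = 162.54 kPa.
σ'_f = 162.54 > σ'_p = 101 kPa, so the stress path crosses the preconsolidation pressure — recompression up to σ'_p, then virgin compression beyond:
S_c = H/(1+e₀)·[C_r·log₁₀(σ'_p/σ'_0) + C_c·log₁₀(σ'_f/σ'_p)]
    = 5.3/1.83 × [0.085×log₁₀(101/50.538) + 0.15×log₁₀(162.54/101)]
    = 2.8962 × [0.02556 + 0.030996] = 0.1638 m

S_c ≈ 164 mm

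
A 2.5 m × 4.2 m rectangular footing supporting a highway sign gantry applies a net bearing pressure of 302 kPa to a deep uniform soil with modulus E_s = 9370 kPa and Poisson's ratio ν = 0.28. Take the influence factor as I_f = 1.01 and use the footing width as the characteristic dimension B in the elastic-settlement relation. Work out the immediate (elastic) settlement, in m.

S_e ≈ 0.075 m

Immediate (elastic) settlement: S_e = q·B·(1−ν²)/E_s · I_f.
S_e = 302 × 2.5 × (1 − 0.28²) / 9370 × 1.01
    = 302 × 2.5 × 0.9216 / 9370 × 1.01
    = 0.075 m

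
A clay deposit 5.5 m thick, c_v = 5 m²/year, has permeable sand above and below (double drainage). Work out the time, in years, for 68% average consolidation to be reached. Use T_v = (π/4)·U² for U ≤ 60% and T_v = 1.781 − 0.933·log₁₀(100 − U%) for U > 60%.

Drainage path length: H_d = H/2 = 2.75 m (double drainage).
U > 60%: T_v = 1.781 − 0.933·log₁₀(100 − 68) = 0.3767.
t = T_v·H_d²/c_v = 0.3767×2.75²/5 = 0.5698 years.

t ≈ 0.57 years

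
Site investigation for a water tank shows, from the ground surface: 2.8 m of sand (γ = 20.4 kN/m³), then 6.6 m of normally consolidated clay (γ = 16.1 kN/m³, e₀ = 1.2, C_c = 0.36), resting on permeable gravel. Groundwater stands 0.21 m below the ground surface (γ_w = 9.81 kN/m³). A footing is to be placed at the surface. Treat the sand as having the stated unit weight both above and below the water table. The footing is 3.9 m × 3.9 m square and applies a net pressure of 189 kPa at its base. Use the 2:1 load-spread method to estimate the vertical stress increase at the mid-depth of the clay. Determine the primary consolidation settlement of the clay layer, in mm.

Mid-depth of clay below the ground surface: z = 2.8 + 6.6/2 = 6.1 m.
Total vertical stress at mid-clay: σ_v = 20.4×2.8 + 16.1×3.3 = 110.25 kPa.
Pore pressure: u = 9.81×(6.1 − 0.21) = 57.781 kPa.
Initial effective stress: σ'_0 = σ_v − u = 110.25 − 57.781 = 52.469 kPa.
Stress increase at mid-clay by the 2:1 spreading method:
Δσ = qBL/((B+z)(L+z)) = 189×3.9×3.9/((3.9+6.1)(3.9+6.1)) = 28.747 kPa
Final effective stress: σ'_f = σ'_0 + Δσ = 52.469 + 28.747 = 81.216 kPa.
Normally consolidated clay, so the full stress increment lies on the virgin compression line:
S_c = C_c·H/(1+e₀)·log₁₀(σ'_f/σ'_0) = 0.36×6.6/(1+1.2)×log₁₀(81.216/52.469)
    = 1.08 × 0.18974 = 0.2049 m

S_c ≈ 205 mm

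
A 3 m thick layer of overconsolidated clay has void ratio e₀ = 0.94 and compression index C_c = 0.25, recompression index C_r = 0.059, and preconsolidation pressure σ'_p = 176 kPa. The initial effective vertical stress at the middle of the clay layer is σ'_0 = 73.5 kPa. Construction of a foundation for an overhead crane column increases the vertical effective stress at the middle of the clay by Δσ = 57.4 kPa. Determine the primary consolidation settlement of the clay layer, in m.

Final effective stress: σ'_f = 73.5 + 57.4 = 130.9 kPa.
σ'_f = 130.9 ≤ σ'_p = 176 kPa, so the clay remains overconsolidated and only the recompression index applies:
S_c = C_r·H/(1+e₀)·log₁₀(σ'_f/σ'_0) = 0.059×3/1.94×log₁₀(130.9/73.5)
    = 0.091238 × 0.25065 = 0.02287 m

S_c ≈ 0.0229 m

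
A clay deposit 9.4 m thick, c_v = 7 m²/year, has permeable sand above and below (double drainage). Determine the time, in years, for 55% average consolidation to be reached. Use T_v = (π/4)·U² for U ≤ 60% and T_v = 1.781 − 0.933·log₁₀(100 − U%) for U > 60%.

Drainage path length: H_d = H/2 = 4.7 m (double drainage).
U ≤ 60%: T_v = (π/4)·U² = (π/4)×0.55² = 0.23758.
t = T_v·H_d²/c_v = 0.23758×4.7²/7 = 0.7497 years.

t ≈ 0.75 years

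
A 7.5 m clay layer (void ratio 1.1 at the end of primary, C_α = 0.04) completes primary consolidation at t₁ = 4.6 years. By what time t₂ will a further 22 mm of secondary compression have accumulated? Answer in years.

t₂ ≈ 6.56 years

S_s = C_α·H/(1+e_p)·log₁₀(t₂/t₁) ⇒ log₁₀(t₂/t₁) = S_s·(1+e_p)/(C_α·H).
log₁₀(t₂/t₁) = 0.022 × (1+1.1) / (0.04×7.5) = 0.154
t₂ = t₁ × 10^0.154 = 4.6 × 1.426 = 6.558 years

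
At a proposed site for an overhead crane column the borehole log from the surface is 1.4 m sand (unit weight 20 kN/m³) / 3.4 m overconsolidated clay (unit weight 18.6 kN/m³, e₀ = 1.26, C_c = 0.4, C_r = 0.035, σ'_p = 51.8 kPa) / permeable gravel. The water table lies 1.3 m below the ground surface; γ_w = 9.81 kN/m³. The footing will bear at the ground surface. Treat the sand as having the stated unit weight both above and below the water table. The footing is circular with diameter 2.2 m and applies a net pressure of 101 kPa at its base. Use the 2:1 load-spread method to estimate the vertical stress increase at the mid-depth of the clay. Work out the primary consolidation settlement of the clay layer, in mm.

S_c ≈ 40.4 mm

Mid-depth of clay below the ground surface: z = 1.4 + 3.4/2 = 3.1 m.
Total vertical stress at mid-clay: σ_v = 20×1.4 + 18.6×1.7 = 59.62 kPa.
Pore pressure: u = 9.81×(3.1 − 1.3) = 17.658 kPa.
Initial effective stress: σ'_0 = σ_v − u = 59.62 − 17.658 = 41.962 kPa.
Stress increase at mid-clay by the 2:1 spreading method:
Δσ ≈ qD²/(D+z)² = 101×2.2²/(2.2+3.1)² = 17.403 kPa
Final effective stress: σ'_f = 41.962 + 17.403 = 59.365 kPa.
σ'_f = 59.365 > σ'_p = 51.8 kPa, so the stress path crosses the preconsolidation pressure — recompression up to σ'_p, then virgin compression beyond:
S_c = H/(1+e₀)·[C_r·log₁₀(σ'_p/σ'_0) + C_c·log₁₀(σ'_f/σ'_p)]
    = 3.4/2.26 × [0.035×log₁₀(51.8/41.962) + 0.4×log₁₀(59.365/51.8)]
    = 1.5044 × [0.0032016 + 0.02368] = 0.04044 m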